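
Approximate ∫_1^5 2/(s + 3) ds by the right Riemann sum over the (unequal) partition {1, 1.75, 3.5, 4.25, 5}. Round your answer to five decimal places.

Subinterval widths: 0.75, 1.75, 0.75, 0.75.
Right endpoints: 1.75, 3.5, 4.25, 5.
f(1.75) = 8/19, f(3.5) = 4/13, f(4.25) = 8/29, f(5) = 0.25.
Sum = Σ Δs_i · f(s_i).
Sum ≈ 1.24865.

1.24865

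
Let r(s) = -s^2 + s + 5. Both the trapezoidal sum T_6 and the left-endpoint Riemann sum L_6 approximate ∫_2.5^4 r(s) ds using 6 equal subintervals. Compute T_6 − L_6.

T_6 = -3.765625.
L_6 = -2.734375.
T_6 − L_6 = -1.03125.

-1.03125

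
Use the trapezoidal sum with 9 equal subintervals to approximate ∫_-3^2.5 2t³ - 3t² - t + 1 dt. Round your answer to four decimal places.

Δt = (2.5 − (-3))/9 = 11/18.
f(-3) = -77, f(-43/18) = -29887/729, f(-16/9) = -13079/729, f(-7/6) = -275/54, f(-5/9) = 209/729, f(1/18) = 682/729, f(2/3) = -11/27, f(23/18) = -1463/1458, f(17/9) = 1375/729, f(2.5) = 11.
T_9 = (Δt/2)·[f(t_0) + 2f(t_1) + ... + 2f(t_{8}) + f(t_9)].
Sum ≈ -58.2593.

-58.2593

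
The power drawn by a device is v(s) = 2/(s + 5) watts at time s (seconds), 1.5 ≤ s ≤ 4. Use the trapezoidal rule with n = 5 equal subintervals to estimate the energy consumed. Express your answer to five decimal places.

Δs = (4 − 1.5)/5 = 0.5.
v(1.5) = 4/13, v(2) = 2/7, v(2.5) = 4/15, v(3) = 0.25, v(3.5) = 4/17, v(4) = 2/9.
T_5 = (Δs/2)·[v(s_0) + 2v(s_1) + ... + 2v(s_{4}) + v(s_5)].
Sum ≈ 0.65132.

0.65132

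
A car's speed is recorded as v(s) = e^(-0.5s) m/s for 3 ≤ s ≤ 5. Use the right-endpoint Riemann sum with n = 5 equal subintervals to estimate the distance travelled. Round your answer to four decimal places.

0.2548

Δs = (5 − 3)/5 = 0.4.
Right endpoints: 3.4, 3.8, 4.2, 4.6, 5.
v(3.4) ≈ 0.1827, v(3.8) ≈ 0.1496, v(4.2) ≈ 0.1225, v(4.6) ≈ 0.1003, v(5) ≈ 0.0821.
Sum = Δs · [v(3.4) + v(3.8) + v(4.2) + v(4.6) + v(5)].
Sum ≈ 0.2548.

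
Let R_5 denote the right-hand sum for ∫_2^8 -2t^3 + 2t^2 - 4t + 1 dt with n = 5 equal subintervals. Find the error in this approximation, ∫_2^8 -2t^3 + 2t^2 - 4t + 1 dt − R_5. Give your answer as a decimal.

587.52

Exact integral: ∫_2^8 f(t) dt = -1818.
R_5 = -2405.52.
Error = -1818 − (-2405.52) = 587.52.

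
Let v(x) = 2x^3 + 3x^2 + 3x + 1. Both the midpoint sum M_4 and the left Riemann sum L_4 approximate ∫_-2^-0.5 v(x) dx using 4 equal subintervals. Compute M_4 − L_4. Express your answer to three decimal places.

M_4 ≈ -4.13965.
L_4 ≈ -6.06445.
M_4 − L_4 ≈ 1.925.

1.925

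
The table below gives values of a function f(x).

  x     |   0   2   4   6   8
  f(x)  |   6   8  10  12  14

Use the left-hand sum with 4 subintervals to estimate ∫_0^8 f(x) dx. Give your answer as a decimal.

72

Δx = 2.
Sum = 2·[6 + 8 + 10 + 12] = 72.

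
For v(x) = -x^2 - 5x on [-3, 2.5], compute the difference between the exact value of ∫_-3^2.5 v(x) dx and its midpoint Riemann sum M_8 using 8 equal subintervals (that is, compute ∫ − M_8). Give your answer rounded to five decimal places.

Exact integral: ∫_-3^2.5 v(x) dx ≈ -7.3333333.
M_8 ≈ -7.1166992.
Error ≈ -7.3333333 − (-7.1166992) ≈ -0.21663.

-0.21663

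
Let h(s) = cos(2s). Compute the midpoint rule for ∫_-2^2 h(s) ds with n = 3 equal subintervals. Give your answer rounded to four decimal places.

Δs = (2 − (-2))/3 = 4/3.
Midpoints: -4/3, 0, 4/3.
h(-4/3) ≈ -0.8893, h(0) ≈ 1.0000, h(4/3) ≈ -0.8893.
Sum = Δs · [h(-4/3) + h(0) + h(4/3)].
Sum ≈ -1.0382.

-1.0382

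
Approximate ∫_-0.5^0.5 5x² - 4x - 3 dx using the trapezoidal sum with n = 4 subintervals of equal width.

Δx = (0.5 − (-0.5))/4 = 0.25.
f(-0.5) = 0.25, f(-0.25) = -1.6875, f(0) = -3, f(0.25) = -3.6875, f(0.5) = -3.75.
T_4 = (Δx/2)·[f(x_0) + 2f(x_1) + 2f(x_2) + 2f(x_3) + f(x_4)].
Sum = -2.53125.

-2.53125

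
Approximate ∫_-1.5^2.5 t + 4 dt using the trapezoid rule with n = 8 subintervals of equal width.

18

Δt = (2.5 − (-1.5))/8 = 0.5.
f(-1.5) = 2.5, f(-1) = 3, f(-0.5) = 3.5, f(0) = 4, f(0.5) = 4.5, f(1) = 5, f(1.5) = 5.5, f(2) = 6, f(2.5) = 6.5.
T_8 = (Δt/2)·[f(t_0) + 2f(t_1) + ... + 2f(t_{7}) + f(t_8)].
Sum = 18.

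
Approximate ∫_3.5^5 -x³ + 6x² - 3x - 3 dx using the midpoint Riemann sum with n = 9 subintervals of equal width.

21.9140625

Δx = (5 − 3.5)/9 = 1/6.
Midpoints: 43/12, 3.75, 47/12, 49/12, 4.25, 53/12, 55/12, 4.75, 59/12.
f(43/12) = 29861/1728, f(3.75) = 17.390625, f(47/12) = 29737/1728, f(49/12) = 28871/1728, f(4.25) = 15.859375, f(53/12) = 25291/1728, f(55/12) = 22481/1728, f(4.75) = 10.953125, f(59/12) = 14581/1728.
Sum = Δx · [f(43/12) + f(3.75) + f(47/12) + ...].
Sum = 21.9140625.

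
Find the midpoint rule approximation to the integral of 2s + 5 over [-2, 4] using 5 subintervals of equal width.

42

Δs = (4 − (-2))/5 = 1.2.
Midpoints: -1.4, -0.2, 1, 2.2, 3.4.
f(-1.4) = 2.2, f(-0.2) = 4.6, f(1) = 7, f(2.2) = 9.4, f(3.4) = 11.8.
Sum = Δs · [f(-1.4) + f(-0.2) + f(1) + f(2.2) + f(3.4)].
Sum = 42.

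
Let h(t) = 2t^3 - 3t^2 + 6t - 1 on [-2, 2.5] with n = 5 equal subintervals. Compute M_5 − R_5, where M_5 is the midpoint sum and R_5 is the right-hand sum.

M_5 = -9.388125.
R_5 = 19.62.
M_5 − R_5 = -29.008125.

-29.008125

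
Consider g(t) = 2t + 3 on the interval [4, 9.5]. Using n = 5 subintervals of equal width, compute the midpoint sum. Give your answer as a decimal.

90.75

Δt = (9.5 − 4)/5 = 1.1.
Midpoints: 4.55, 5.65, 6.75, 7.85, 8.95.
g(4.55) = 12.1, g(5.65) = 14.3, g(6.75) = 16.5, g(7.85) = 18.7, g(8.95) = 20.9.
Sum = Δt · [g(4.55) + g(5.65) + g(6.75) + g(7.85) + g(8.95)].
Sum = 90.75.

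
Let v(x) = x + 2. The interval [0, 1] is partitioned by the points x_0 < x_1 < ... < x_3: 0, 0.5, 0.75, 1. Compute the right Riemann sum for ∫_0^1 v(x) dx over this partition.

2.6875

Subinterval widths: 0.5, 0.25, 0.25.
Right endpoints: 0.5, 0.75, 1.
v(0.5) = 2.5, v(0.75) = 2.75, v(1) = 3.
Sum = Σ Δx_i · v(x_i).
Sum = 2.6875.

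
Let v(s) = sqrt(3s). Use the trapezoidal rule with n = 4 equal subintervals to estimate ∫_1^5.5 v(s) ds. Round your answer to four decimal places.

Δs = (5.5 − 1)/4 = 1.125.
v(1) ≈ 1.7321, v(2.125) ≈ 2.5249, v(3.25) ≈ 3.1225, v(4.375) ≈ 3.6228, v(5.5) ≈ 4.0620.
T_4 = (Δs/2)·[v(s_0) + 2v(s_1) + 2v(s_2) + 2v(s_3) + v(s_4)].
Sum ≈ 13.6882.

13.6882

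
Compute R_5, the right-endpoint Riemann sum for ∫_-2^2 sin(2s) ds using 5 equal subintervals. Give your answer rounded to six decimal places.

Δs = (2 − (-2))/5 = 0.8.
Right endpoints: -1.2, -0.4, 0.4, 1.2, 2.
f(-1.2) ≈ -0.675463, f(-0.4) ≈ -0.717356, f(0.4) ≈ 0.717356, f(1.2) ≈ 0.675463, f(2) ≈ -0.756802.
Sum = Δs · [f(-1.2) + f(-0.4) + f(0.4) + f(1.2) + f(2)].
Sum ≈ -0.605442.

-0.605442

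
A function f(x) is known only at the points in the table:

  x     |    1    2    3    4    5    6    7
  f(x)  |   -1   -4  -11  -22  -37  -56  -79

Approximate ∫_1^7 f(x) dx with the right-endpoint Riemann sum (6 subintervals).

Δx = 1.
Sum = 1·[(-4) + (-11) + (-22) + (-37) + (-56) + (-79)] = -209.

-209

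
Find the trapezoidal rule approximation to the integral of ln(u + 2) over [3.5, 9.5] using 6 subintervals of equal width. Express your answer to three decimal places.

Δu = (9.5 − 3.5)/6 = 1.
f(3.5) ≈ 1.705, f(4.5) ≈ 1.872, f(5.5) ≈ 2.015, f(6.5) ≈ 2.140, f(7.5) ≈ 2.251, f(8.5) ≈ 2.351, f(9.5) ≈ 2.442.
T_6 = (Δu/2)·[f(u_0) + 2f(u_1) + ... + 2f(u_{5}) + f(u_6)].
Sum ≈ 12.703.

12.703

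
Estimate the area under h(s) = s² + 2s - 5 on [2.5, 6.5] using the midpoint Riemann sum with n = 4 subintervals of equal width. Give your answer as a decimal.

102

Δs = (6.5 − 2.5)/4 = 1.
Midpoints: 3, 4, 5, 6.
h(3) = 10, h(4) = 19, h(5) = 30, h(6) = 43.
Sum = Δs · [h(3) + h(4) + h(5) + h(6)].
Sum = 102.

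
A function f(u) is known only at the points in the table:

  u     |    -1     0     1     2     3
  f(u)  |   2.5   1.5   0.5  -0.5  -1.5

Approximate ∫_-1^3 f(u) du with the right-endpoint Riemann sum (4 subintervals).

0

Δu = 1.
Sum = 1·[1.5 + 0.5 + (-0.5) + (-1.5)] = 0.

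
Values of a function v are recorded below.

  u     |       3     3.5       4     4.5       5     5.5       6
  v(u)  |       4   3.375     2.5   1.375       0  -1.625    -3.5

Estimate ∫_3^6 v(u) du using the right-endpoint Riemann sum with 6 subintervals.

Δu = 0.5.
Sum = 0.5·[3.375 + 2.5 + 1.375 + 0 + (-1.625) + (-3.5)] = 1.0625.

1.0625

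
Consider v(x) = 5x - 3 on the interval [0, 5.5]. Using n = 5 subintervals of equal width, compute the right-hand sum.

74.25

Δx = (5.5 − 0)/5 = 1.1.
Right endpoints: 1.1, 2.2, 3.3, 4.4, 5.5.
v(1.1) = 2.5, v(2.2) = 8, v(3.3) = 13.5, v(4.4) = 19, v(5.5) = 24.5.
Sum = Δx · [v(1.1) + v(2.2) + v(3.3) + v(4.4) + v(5.5)].
Sum = 74.25.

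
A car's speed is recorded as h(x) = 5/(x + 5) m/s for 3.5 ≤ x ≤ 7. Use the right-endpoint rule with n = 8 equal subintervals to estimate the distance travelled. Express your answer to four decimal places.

Δx = (7 − 3.5)/8 = 0.4375.
Right endpoints: 3.9375, 4.375, 4.8125, 5.25, 5.6875, 6.125, 6.5625, 7.
h(3.9375) = 80/143, h(4.375) = 8/15, h(4.8125) = 80/157, h(5.25) = 20/41, h(5.6875) = 80/171, h(6.125) = 40/89, h(6.5625) = 16/37, h(7) = 5/12.
Sum = Δx · [h(3.9375) + h(4.375) + h(4.8125) + ...].
Sum ≈ 1.6872.

1.6872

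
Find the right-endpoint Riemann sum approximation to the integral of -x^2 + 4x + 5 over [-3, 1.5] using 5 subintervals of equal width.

Δx = (1.5 − (-3))/5 = 0.9.
Right endpoints: -2.1, -1.2, -0.3, 0.6, 1.5.
f(-2.1) = -7.81, f(-1.2) = -1.24, f(-0.3) = 3.71, f(0.6) = 7.04, f(1.5) = 8.75.
Sum = Δx · [f(-2.1) + f(-1.2) + f(-0.3) + f(0.6) + f(1.5)].
Sum = 9.405.

9.405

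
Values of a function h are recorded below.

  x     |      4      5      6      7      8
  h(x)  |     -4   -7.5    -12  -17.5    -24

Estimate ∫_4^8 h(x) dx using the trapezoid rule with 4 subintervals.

Δx = 1.
T_4 = (1/2)·[(-4) + 2·(-7.5) + 2·(-12) + 2·(-17.5) + (-24)] = -51.

-51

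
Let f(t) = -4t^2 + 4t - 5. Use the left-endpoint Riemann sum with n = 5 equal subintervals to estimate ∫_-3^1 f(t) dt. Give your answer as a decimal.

-94.24

Δt = (1 − (-3))/5 = 0.8.
Left endpoints: -3, -2.2, -1.4, -0.6, 0.2.
f(-3) = -53, f(-2.2) = -33.16, f(-1.4) = -18.44, f(-0.6) = -8.84, f(0.2) = -4.36.
Sum = Δt · [f(-3) + f(-2.2) + f(-1.4) + f(-0.6) + f(0.2)].
Sum = -94.24.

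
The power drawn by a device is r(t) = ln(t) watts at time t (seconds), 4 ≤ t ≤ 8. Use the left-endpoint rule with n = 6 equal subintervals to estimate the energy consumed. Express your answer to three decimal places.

Δt = (8 − 4)/6 = 2/3.
Left endpoints: 4, 14/3, 16/3, 6, 20/3, 22/3.
r(4) ≈ 1.386, r(14/3) ≈ 1.540, r(16/3) ≈ 1.674, r(6) ≈ 1.792, r(20/3) ≈ 1.897, r(22/3) ≈ 1.992.
Sum = Δt · [r(4) + r(14/3) + r(16/3) + ...].
Sum ≈ 6.855.

6.855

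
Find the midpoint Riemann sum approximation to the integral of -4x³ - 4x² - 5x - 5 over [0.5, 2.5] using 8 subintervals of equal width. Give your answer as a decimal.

-84.4375

Δx = (2.5 − 0.5)/8 = 0.25.
Midpoints: 0.625, 0.875, 1.125, 1.375, 1.625, 1.875, 2.125, 2.375.
f(0.625) = -10.6640625, f(0.875) = -15.1171875, f(1.125) = -21.3828125, f(1.375) = -29.8359375, f(1.625) = -40.8515625, f(1.875) = -54.8046875, f(2.125) = -72.0703125, f(2.375) = -93.0234375.
Sum = Δx · [f(0.625) + f(0.875) + f(1.125) + ...].
Sum = -84.4375.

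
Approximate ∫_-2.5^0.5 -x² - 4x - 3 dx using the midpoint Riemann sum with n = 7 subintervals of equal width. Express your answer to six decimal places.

-2.204082

Δx = (0.5 − (-2.5))/7 = 3/7.
Midpoints: -16/7, -13/7, -10/7, -1, -4/7, -1/7, 2/7.
f(-16/7) = 45/49, f(-13/7) = 48/49, f(-10/7) = 33/49, f(-1) = 0, f(-4/7) = -51/49, f(-1/7) = -120/49, f(2/7) = -207/49.
Sum = Δx · [f(-16/7) + f(-13/7) + f(-10/7) + ...].
Sum ≈ -2.204082.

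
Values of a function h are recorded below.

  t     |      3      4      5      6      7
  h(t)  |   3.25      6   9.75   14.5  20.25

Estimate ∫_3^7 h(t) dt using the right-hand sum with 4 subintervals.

50.5

Δt = 1.
Sum = 1·[6 + 9.75 + 14.5 + 20.25] = 50.5.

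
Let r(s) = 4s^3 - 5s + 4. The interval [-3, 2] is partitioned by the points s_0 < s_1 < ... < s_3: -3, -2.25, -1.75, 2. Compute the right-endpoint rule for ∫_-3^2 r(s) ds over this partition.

70.421875

Subinterval widths: 0.75, 0.5, 3.75.
Right endpoints: -2.25, -1.75, 2.
r(-2.25) = -30.3125, r(-1.75) = -8.6875, r(2) = 26.
Sum = Σ Δs_i · r(s_i).
Sum = 70.421875.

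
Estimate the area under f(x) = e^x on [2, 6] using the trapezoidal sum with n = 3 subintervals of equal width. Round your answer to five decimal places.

Δx = (6 − 2)/3 = 4/3.
f(2) ≈ 7.38906, f(10/3) ≈ 28.03162, f(14/3) ≈ 106.34268, f(6) ≈ 403.42879.
T_3 = (Δx/2)·[f(x_0) + 2f(x_1) + 2f(x_2) + f(x_3)].
Sum ≈ 453.04430.

453.04430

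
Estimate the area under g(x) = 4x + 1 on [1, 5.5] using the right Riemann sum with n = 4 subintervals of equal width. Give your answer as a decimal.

73.125

Δx = (5.5 − 1)/4 = 1.125.
Right endpoints: 2.125, 3.25, 4.375, 5.5.
g(2.125) = 9.5, g(3.25) = 14, g(4.375) = 18.5, g(5.5) = 23.
Sum = Δx · [g(2.125) + g(3.25) + g(4.375) + g(5.5)].
Sum = 73.125.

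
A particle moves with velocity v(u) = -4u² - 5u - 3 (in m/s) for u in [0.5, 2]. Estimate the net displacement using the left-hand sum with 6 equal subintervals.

-21.625

Δu = (2 − 0.5)/6 = 0.25.
Left endpoints: 0.5, 0.75, 1, 1.25, 1.5, 1.75.
v(0.5) = -6.5, v(0.75) = -9, v(1) = -12, v(1.25) = -15.5, v(1.5) = -19.5, v(1.75) = -24.
Sum = Δu · [v(0.5) + v(0.75) + v(1) + ...].
Sum = -21.625.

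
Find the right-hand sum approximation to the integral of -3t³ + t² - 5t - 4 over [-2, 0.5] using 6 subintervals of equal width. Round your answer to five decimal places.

6.13354

Δt = (0.5 − (-2))/6 = 5/12.
Right endpoints: -19/12, -7/6, -0.75, -1/3, 1/12, 0.5.
f(-19/12) = 10559/576, f(-7/6) = 191/24, f(-0.75) = 1.578125, f(-1/3) = -19/9, f(1/12) = -847/192, f(0.5) = -6.625.
Sum = Δt · [f(-19/12) + f(-7/6) + f(-0.75) + ...].
Sum ≈ 6.13354.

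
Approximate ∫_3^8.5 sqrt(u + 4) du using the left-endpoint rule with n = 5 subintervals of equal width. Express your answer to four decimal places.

Δu = (8.5 − 3)/5 = 1.1.
Left endpoints: 3, 4.1, 5.2, 6.3, 7.4.
f(3) ≈ 2.6458, f(4.1) ≈ 2.8460, f(5.2) ≈ 3.0332, f(6.3) ≈ 3.2094, f(7.4) ≈ 3.3764.
Sum = Δu · [f(3) + f(4.1) + f(5.2) + f(6.3) + f(7.4)].
Sum ≈ 16.6218.

16.6218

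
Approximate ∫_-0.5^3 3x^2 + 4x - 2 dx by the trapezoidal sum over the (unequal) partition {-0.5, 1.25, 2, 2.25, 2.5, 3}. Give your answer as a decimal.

Subinterval widths: 1.75, 0.75, 0.25, 0.25, 0.5.
f(-0.5) = -3.25, f(1.25) = 7.6875, f(2) = 18, f(2.25) = 22.1875, f(2.5) = 26.75, f(3) = 37.
On each subinterval the trapezoid contributes (Δx_i/2)·[f(x_{i-1}) + f(x_i)].
Sum = 40.59375.

40.59375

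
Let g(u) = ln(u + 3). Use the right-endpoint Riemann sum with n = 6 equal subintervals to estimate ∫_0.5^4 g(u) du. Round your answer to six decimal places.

5.934824

Δu = (4 − 0.5)/6 = 7/12.
Right endpoints: 13/12, 5/3, 2.25, 17/6, 41/12, 4.
g(13/12) ≈ 1.406914, g(5/3) ≈ 1.540445, g(2.25) ≈ 1.658228, g(17/6) ≈ 1.763589, g(41/12) ≈ 1.858899, g(4) ≈ 1.945910.
Sum = Δu · [g(13/12) + g(5/3) + g(2.25) + ...].
Sum ≈ 5.934824.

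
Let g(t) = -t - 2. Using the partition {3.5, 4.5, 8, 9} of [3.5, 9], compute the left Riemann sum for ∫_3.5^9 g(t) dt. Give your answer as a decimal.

-38.25

Subinterval widths: 1, 3.5, 1.
Left endpoints: 3.5, 4.5, 8.
g(3.5) = -5.5, g(4.5) = -6.5, g(8) = -10.
Sum = Σ Δt_i · g(t_i).
Sum = -38.25.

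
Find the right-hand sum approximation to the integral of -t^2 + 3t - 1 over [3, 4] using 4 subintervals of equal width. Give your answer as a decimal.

Δt = (4 − 3)/4 = 0.25.
Right endpoints: 3.25, 3.5, 3.75, 4.
f(3.25) = -1.8125, f(3.5) = -2.75, f(3.75) = -3.8125, f(4) = -5.
Sum = Δt · [f(3.25) + f(3.5) + f(3.75) + f(4)].
Sum = -3.34375.

-3.34375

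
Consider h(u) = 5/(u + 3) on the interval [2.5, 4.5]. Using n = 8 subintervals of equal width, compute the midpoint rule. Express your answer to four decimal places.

Δu = (4.5 − 2.5)/8 = 0.25.
Midpoints: 2.625, 2.875, 3.125, 3.375, 3.625, 3.875, 4.125, 4.375.
h(2.625) = 8/9, h(2.875) = 40/47, h(3.125) = 40/49, h(3.375) = 40/51, h(3.625) = 40/53, h(3.875) = 8/11, h(4.125) = 40/57, h(4.375) = 40/59.
Sum = Δu · [h(2.625) + h(2.875) + h(3.125) + ...].
Sum ≈ 1.5506.

1.5506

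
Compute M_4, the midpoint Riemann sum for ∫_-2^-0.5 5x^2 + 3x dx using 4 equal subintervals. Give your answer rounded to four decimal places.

Δx = (-0.5 − (-2))/4 = 0.375.
Midpoints: -1.8125, -1.4375, -1.0625, -0.6875.
f(-1.8125) = 10.98828125, f(-1.4375) = 6.01953125, f(-1.0625) = 2.45703125, f(-0.6875) = 0.30078125.
Sum = Δx · [f(-1.8125) + f(-1.4375) + f(-1.0625) + f(-0.6875)].
Sum ≈ 7.4121.

7.4121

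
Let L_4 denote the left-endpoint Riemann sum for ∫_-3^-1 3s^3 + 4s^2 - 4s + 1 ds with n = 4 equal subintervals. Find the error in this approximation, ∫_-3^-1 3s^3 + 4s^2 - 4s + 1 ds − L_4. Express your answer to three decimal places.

Exact integral: ∫_-3^-1 f(s) ds ≈ -7.33333.
L_4 = -18.
Error ≈ -7.33333 − (-18) ≈ 10.667.

10.667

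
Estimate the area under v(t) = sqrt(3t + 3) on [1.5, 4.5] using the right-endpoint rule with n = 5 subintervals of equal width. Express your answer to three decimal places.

10.721

Δt = (4.5 − 1.5)/5 = 0.6.
Right endpoints: 2.1, 2.7, 3.3, 3.9, 4.5.
v(2.1) ≈ 3.050, v(2.7) ≈ 3.332, v(3.3) ≈ 3.592, v(3.9) ≈ 3.834, v(4.5) ≈ 4.062.
Sum = Δt · [v(2.1) + v(2.7) + v(3.3) + v(3.9) + v(4.5)].
Sum ≈ 10.721.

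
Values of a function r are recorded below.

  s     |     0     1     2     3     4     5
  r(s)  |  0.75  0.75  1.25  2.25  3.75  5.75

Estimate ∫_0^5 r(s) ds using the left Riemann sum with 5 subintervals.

Δs = 1.
Sum = 1·[0.75 + 0.75 + 1.25 + 2.25 + 3.75] = 8.75.

8.75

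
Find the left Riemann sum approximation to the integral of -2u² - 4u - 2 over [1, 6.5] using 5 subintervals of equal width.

-220.66

Δu = (6.5 − 1)/5 = 1.1.
Left endpoints: 1, 2.1, 3.2, 4.3, 5.4.
f(1) = -8, f(2.1) = -19.22, f(3.2) = -35.28, f(4.3) = -56.18, f(5.4) = -81.92.
Sum = Δu · [f(1) + f(2.1) + f(3.2) + f(4.3) + f(5.4)].
Sum = -220.66.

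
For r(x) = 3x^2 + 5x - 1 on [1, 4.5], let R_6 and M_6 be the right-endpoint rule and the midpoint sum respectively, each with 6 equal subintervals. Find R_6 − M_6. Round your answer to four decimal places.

22.8411

R_6 ≈ 157.293403.
M_6 ≈ 134.452257.
R_6 − M_6 ≈ 22.8411.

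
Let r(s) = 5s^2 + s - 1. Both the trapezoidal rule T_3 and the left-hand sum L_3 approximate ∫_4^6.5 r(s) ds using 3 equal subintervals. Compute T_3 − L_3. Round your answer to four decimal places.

55.7292

T_3 ≈ 363.113426.
L_3 ≈ 307.384259.
T_3 − L_3 ≈ 55.7292.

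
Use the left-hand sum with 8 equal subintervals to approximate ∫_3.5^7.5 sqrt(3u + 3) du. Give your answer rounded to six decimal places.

17.246365

Δu = (7.5 − 3.5)/8 = 0.5.
Left endpoints: 3.5, 4, 4.5, 5, 5.5, 6, 6.5, 7.
f(3.5) ≈ 3.674235, f(4) ≈ 3.872983, f(4.5) ≈ 4.062019, f(5) ≈ 4.242641, f(5.5) ≈ 4.415880, f(6) ≈ 4.582576, f(6.5) ≈ 4.743416, f(7) ≈ 4.898979.
Sum = Δu · [f(3.5) + f(4) + f(4.5) + ...].
Sum ≈ 17.246365.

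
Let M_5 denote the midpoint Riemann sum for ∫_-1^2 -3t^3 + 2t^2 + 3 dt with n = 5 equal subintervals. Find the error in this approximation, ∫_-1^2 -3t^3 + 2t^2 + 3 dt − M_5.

Exact integral: ∫_-1^2 f(t) dt = 3.75.
M_5 = 3.975.
Error = 3.75 − 3.975 = -0.225.

-0.225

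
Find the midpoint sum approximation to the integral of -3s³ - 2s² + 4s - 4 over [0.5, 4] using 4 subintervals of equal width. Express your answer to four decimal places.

Δs = (4 − 0.5)/4 = 0.875.
Midpoints: 0.9375, 1.8125, 2.6875, 3.5625.
f(0.9375) = -18349/4096, f(1.8125) = -86767/4096, f(2.6875) = -270041/4096, f(3.5625) = -617563/4096.
Sum = Δs · [f(0.9375) + f(1.8125) + f(2.6875) + f(3.5625)].
Sum ≈ -212.0679.

-212.0679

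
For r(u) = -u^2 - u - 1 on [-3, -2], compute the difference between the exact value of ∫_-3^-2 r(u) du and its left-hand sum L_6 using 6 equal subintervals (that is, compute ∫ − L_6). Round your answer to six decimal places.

0.337963

Exact integral: ∫_-3^-2 r(u) du ≈ -4.83333333.
L_6 ≈ -5.17129630.
Error ≈ -4.83333333 − (-5.17129630) ≈ 0.337963.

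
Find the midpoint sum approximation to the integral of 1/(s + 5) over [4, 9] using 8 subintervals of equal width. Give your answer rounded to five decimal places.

Δs = (9 − 4)/8 = 0.625.
Midpoints: 4.3125, 4.9375, 5.5625, 6.1875, 6.8125, 7.4375, 8.0625, 8.6875.
f(4.3125) = 16/149, f(4.9375) = 16/159, f(5.5625) = 16/169, f(6.1875) = 16/179, f(6.8125) = 16/189, f(7.4375) = 16/199, f(8.0625) = 16/209, f(8.6875) = 16/219.
Sum = Δs · [f(4.3125) + f(4.9375) + f(5.5625) + ...].
Sum ≈ 0.44171.

0.44171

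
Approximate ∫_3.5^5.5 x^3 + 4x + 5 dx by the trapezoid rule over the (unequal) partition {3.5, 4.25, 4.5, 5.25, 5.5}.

239.171875

Subinterval widths: 0.75, 0.25, 0.75, 0.25.
f(3.5) = 61.875, f(4.25) = 98.765625, f(4.5) = 114.125, f(5.25) = 170.703125, f(5.5) = 193.375.
On each subinterval the trapezoid contributes (Δx_i/2)·[f(x_{i-1}) + f(x_i)].
Sum = 239.171875.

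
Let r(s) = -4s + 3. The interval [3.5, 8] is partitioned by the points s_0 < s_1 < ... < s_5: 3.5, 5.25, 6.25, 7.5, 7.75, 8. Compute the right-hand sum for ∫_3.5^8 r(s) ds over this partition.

-101.5

Subinterval widths: 1.75, 1, 1.25, 0.25, 0.25.
Right endpoints: 5.25, 6.25, 7.5, 7.75, 8.
r(5.25) = -18, r(6.25) = -22, r(7.5) = -27, r(7.75) = -28, r(8) = -29.
Sum = Σ Δs_i · r(s_i).
Sum = -101.5.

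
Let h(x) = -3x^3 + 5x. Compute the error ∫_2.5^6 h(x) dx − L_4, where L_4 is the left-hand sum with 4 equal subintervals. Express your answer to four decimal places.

Exact integral: ∫_2.5^6 h(x) dx = -868.328125.
L_4 ≈ -630.075195.
Error ≈ -868.328125 − (-630.075195) ≈ -238.2529.

-238.2529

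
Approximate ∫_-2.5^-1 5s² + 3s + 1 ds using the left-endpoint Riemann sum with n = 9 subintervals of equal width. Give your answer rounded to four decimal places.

19.8472

Δs = (-1 − (-2.5))/9 = 1/6.
Left endpoints: -2.5, -7/3, -13/6, -2, -11/6, -5/3, -1.5, -4/3, -7/6.
f(-2.5) = 24.75, f(-7/3) = 191/9, f(-13/6) = 647/36, f(-2) = 15, f(-11/6) = 443/36, f(-5/3) = 89/9, f(-1.5) = 7.75, f(-4/3) = 53/9, f(-7/6) = 155/36.
Sum = Δs · [f(-2.5) + f(-7/3) + f(-13/6) + ...].
Sum ≈ 19.8472.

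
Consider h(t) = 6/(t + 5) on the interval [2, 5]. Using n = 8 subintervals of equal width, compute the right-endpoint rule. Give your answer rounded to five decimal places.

2.09257

Δt = (5 − 2)/8 = 0.375.
Right endpoints: 2.375, 2.75, 3.125, 3.5, 3.875, 4.25, 4.625, 5.
h(2.375) = 48/59, h(2.75) = 24/31, h(3.125) = 48/65, h(3.5) = 12/17, h(3.875) = 48/71, h(4.25) = 24/37, h(4.625) = 48/77, h(5) = 0.6.
Sum = Δt · [h(2.375) + h(2.75) + h(3.125) + ...].
Sum ≈ 2.09257.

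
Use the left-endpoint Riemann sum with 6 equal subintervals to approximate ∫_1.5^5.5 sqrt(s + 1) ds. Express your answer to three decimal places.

Δs = (5.5 − 1.5)/6 = 2/3.
Left endpoints: 1.5, 13/6, 17/6, 3.5, 25/6, 29/6.
f(1.5) ≈ 1.581, f(13/6) ≈ 1.780, f(17/6) ≈ 1.958, f(3.5) ≈ 2.121, f(25/6) ≈ 2.273, f(29/6) ≈ 2.415.
Sum = Δs · [f(1.5) + f(13/6) + f(17/6) + ...].
Sum ≈ 8.085.

8.085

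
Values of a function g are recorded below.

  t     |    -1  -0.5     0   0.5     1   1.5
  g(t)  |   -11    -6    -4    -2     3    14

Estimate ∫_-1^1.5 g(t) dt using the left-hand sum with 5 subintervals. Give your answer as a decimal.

Δt = 0.5.
Sum = 0.5·[(-11) + (-6) + (-4) + (-2) + 3] = -10.

-10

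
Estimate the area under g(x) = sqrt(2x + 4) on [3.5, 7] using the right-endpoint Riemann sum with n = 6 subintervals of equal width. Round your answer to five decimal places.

Δx = (7 − 3.5)/6 = 7/12.
Right endpoints: 49/12, 14/3, 5.25, 35/6, 77/12, 7.
g(49/12) ≈ 3.48807, g(14/3) ≈ 3.65148, g(5.25) ≈ 3.80789, g(35/6) ≈ 3.95811, g(77/12) ≈ 4.10284, g(7) ≈ 4.24264.
Sum = Δx · [g(49/12) + g(14/3) + g(5.25) + ...].
Sum ≈ 13.56311.

13.56311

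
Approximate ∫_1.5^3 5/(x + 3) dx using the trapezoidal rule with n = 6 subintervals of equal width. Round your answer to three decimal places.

1.439

Δx = (3 − 1.5)/6 = 0.25.
f(1.5) = 10/9, f(1.75) = 20/19, f(2) = 1, f(2.25) = 20/21, f(2.5) = 10/11, f(2.75) = 20/23, f(3) = 5/6.
T_6 = (Δx/2)·[f(x_0) + 2f(x_1) + ... + 2f(x_{5}) + f(x_6)].
Sum ≈ 1.439.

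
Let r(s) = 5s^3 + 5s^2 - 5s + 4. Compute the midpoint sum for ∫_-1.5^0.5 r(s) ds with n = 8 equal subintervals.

Δs = (0.5 − (-1.5))/8 = 0.25.
Midpoints: -1.375, -1.125, -0.875, -0.625, -0.375, -0.125, 0.125, 0.375.
r(-1.375) = 3753/512, r(-1.125) = 4523/512, r(-0.875) = 4533/512, r(-0.625) = 4023/512, r(-0.375) = 3233/512, r(-0.125) = 2403/512, r(0.125) = 1773/512, r(0.375) = 1583/512.
Sum = Δs · [r(-1.375) + r(-1.125) + r(-0.875) + ...].
Sum = 12.609375.

12.609375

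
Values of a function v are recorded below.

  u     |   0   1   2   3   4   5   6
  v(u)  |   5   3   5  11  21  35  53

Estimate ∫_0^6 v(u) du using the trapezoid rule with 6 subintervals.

104

Δu = 1.
T_6 = (1/2)·[5 + 2·3 + 2·5 + 2·11 + 2·21 + 2·35 + 53] = 104.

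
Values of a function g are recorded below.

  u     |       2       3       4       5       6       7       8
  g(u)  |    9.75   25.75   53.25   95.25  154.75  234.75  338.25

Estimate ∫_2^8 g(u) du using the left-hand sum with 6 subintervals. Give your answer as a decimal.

573.5

Δu = 1.
Sum = 1·[9.75 + 25.75 + 53.25 + 95.25 + 154.75 + 234.75] = 573.5.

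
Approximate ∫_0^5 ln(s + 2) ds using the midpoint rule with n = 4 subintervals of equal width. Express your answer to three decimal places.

Δs = (5 − 0)/4 = 1.25.
Midpoints: 0.625, 1.875, 3.125, 4.375.
f(0.625) ≈ 0.965, f(1.875) ≈ 1.355, f(3.125) ≈ 1.634, f(4.375) ≈ 1.852.
Sum = Δs · [f(0.625) + f(1.875) + f(3.125) + f(4.375)].
Sum ≈ 7.258.

7.258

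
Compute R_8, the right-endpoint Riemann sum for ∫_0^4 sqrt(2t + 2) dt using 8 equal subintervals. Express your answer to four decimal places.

Δt = (4 − 0)/8 = 0.5.
Right endpoints: 0.5, 1, 1.5, 2, 2.5, 3, 3.5, 4.
f(0.5) ≈ 1.7321, f(1) ≈ 2.0000, f(1.5) ≈ 2.2361, f(2) ≈ 2.4495, f(2.5) ≈ 2.6458, f(3) ≈ 2.8284, f(3.5) ≈ 3.0000, f(4) ≈ 3.1623.
Sum = Δt · [f(0.5) + f(1) + f(1.5) + ...].
Sum ≈ 10.0270.

10.0270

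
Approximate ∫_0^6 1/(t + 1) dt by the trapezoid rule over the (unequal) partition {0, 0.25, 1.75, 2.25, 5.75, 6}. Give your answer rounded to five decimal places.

2.09966

Subinterval widths: 0.25, 1.5, 0.5, 3.5, 0.25.
f(0) = 1, f(0.25) = 0.8, f(1.75) = 4/11, f(2.25) = 4/13, f(5.75) = 4/27, f(6) = 1/7.
On each subinterval the trapezoid contributes (Δt_i/2)·[f(t_{i-1}) + f(t_i)].
Sum ≈ 2.09966.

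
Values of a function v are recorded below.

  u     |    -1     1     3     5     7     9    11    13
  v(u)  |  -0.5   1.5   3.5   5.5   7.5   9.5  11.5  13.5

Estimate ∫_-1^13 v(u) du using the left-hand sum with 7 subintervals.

Δu = 2.
Sum = 2·[(-0.5) + 1.5 + 3.5 + 5.5 + 7.5 + 9.5 + 11.5] = 77.

77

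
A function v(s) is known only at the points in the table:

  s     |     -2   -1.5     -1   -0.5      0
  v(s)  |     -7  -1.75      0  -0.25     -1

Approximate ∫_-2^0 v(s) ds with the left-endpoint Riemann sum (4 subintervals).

Δs = 0.5.
Sum = 0.5·[(-7) + (-1.75) + 0 + (-0.25)] = -4.5.

-4.5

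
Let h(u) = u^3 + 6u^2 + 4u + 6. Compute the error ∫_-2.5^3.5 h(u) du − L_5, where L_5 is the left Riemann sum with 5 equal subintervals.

60.3

Exact integral: ∫_-2.5^3.5 h(u) du = 192.75.
L_5 = 132.45.
Error = 192.75 − 132.45 = 60.3.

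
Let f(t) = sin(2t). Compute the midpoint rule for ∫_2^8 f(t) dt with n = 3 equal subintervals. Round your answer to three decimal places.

Δt = (8 − 2)/3 = 2.
Midpoints: 3, 5, 7.
f(3) ≈ -0.279, f(5) ≈ -0.544, f(7) ≈ 0.991.
Sum = Δt · [f(3) + f(5) + f(7)].
Sum ≈ 0.334.

0.334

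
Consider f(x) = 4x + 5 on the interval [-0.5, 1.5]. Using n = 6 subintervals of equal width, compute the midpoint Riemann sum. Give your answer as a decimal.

14

Δx = (1.5 − (-0.5))/6 = 1/3.
Midpoints: -1/3, 0, 1/3, 2/3, 1, 4/3.
f(-1/3) = 11/3, f(0) = 5, f(1/3) = 19/3, f(2/3) = 23/3, f(1) = 9, f(4/3) = 31/3.
Sum = Δx · [f(-1/3) + f(0) + f(1/3) + ...].
Sum = 14.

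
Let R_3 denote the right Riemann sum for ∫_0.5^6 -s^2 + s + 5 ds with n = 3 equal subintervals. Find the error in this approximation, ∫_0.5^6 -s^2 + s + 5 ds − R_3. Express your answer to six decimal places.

Exact integral: ∫_0.5^6 f(s) ds ≈ -26.58333333.
R_3 ≈ -57.39351852.
Error ≈ -26.58333333 − (-57.39351852) ≈ 30.810185.

30.810185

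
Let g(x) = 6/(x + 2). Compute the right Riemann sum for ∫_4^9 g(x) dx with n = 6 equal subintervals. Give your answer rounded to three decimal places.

Δx = (9 − 4)/6 = 5/6.
Right endpoints: 29/6, 17/3, 6.5, 22/3, 49/6, 9.
g(29/6) = 36/41, g(17/3) = 18/23, g(6.5) = 12/17, g(22/3) = 9/14, g(49/6) = 36/61, g(9) = 6/11.
Sum = Δx · [g(29/6) + g(17/3) + g(6.5) + ...].
Sum ≈ 3.454.

3.454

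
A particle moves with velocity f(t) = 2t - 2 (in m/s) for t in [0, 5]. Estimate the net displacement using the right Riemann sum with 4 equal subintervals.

21.25

Δt = (5 − 0)/4 = 1.25.
Right endpoints: 1.25, 2.5, 3.75, 5.
f(1.25) = 0.5, f(2.5) = 3, f(3.75) = 5.5, f(5) = 8.
Sum = Δt · [f(1.25) + f(2.5) + f(3.75) + f(5)].
Sum = 21.25.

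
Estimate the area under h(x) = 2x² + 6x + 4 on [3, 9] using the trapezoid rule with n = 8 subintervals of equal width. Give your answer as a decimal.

709.125

Δx = (9 − 3)/8 = 0.75.
h(3) = 40, h(3.75) = 54.625, h(4.5) = 71.5, h(5.25) = 90.625, h(6) = 112, h(6.75) = 135.625, h(7.5) = 161.5, h(8.25) = 189.625, h(9) = 220.
T_8 = (Δx/2)·[h(x_0) + 2h(x_1) + ... + 2h(x_{7}) + h(x_8)].
Sum = 709.125.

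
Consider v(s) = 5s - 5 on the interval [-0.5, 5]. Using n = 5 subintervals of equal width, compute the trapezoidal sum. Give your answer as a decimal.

34.375

Δs = (5 − (-0.5))/5 = 1.1.
v(-0.5) = -7.5, v(0.6) = -2, v(1.7) = 3.5, v(2.8) = 9, v(3.9) = 14.5, v(5) = 20.
T_5 = (Δs/2)·[v(s_0) + 2v(s_1) + ... + 2v(s_{4}) + v(s_5)].
Sum = 34.375.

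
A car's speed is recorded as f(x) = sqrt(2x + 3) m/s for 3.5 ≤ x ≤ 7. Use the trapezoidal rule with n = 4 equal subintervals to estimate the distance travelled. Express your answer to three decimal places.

Δx = (7 − 3.5)/4 = 0.875.
f(3.5) ≈ 3.162, f(4.375) ≈ 3.428, f(5.25) ≈ 3.674, f(6.125) ≈ 3.905, f(7) ≈ 4.123.
T_4 = (Δx/2)·[f(x_0) + 2f(x_1) + 2f(x_2) + 2f(x_3) + f(x_4)].
Sum ≈ 12.819.

12.819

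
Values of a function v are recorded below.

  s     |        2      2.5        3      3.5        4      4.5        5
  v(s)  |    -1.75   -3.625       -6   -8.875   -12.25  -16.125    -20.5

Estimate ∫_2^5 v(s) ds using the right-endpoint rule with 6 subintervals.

Δs = 0.5.
Sum = 0.5·[(-3.625) + (-6) + (-8.875) + (-12.25) + (-16.125) + (-20.5)] = -33.6875.

-33.6875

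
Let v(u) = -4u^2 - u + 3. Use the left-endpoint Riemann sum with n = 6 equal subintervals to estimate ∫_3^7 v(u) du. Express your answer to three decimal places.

Δu = (7 − 3)/6 = 2/3.
Left endpoints: 3, 11/3, 13/3, 5, 17/3, 19/3.
v(3) = -36, v(11/3) = -490/9, v(13/3) = -688/9, v(5) = -102, v(17/3) = -1180/9, v(19/3) = -1474/9.
Sum = Δu · [v(3) + v(11/3) + v(13/3) + ...].
Sum ≈ -375.852.

-375.852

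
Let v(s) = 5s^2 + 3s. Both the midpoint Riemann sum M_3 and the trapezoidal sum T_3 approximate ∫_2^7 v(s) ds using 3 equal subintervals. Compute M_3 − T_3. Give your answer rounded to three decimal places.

M_3 ≈ 620.04630.
T_3 ≈ 637.40741.
M_3 − T_3 ≈ -17.361.

-17.361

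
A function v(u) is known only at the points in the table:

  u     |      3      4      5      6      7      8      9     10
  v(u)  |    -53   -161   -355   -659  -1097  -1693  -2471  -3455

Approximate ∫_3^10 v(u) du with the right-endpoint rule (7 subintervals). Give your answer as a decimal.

Δu = 1.
Sum = 1·[(-161) + (-355) + (-659) + (-1097) + (-1693) + (-2471) + (-3455)] = -9891.

-9891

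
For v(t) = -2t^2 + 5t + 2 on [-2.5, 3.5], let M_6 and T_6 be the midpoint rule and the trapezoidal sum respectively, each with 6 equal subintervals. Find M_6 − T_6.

M_6 = -11.
T_6 = -14.
M_6 − T_6 = 3.

3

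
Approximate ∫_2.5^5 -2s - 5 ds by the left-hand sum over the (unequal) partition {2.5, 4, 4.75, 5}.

Subinterval widths: 1.5, 0.75, 0.25.
Left endpoints: 2.5, 4, 4.75.
f(2.5) = -10, f(4) = -13, f(4.75) = -14.5.
Sum = Σ Δs_i · f(s_i).
Sum = -28.375.

-28.375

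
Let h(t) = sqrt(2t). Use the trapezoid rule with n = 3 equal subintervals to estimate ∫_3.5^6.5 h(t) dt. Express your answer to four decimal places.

Δt = (6.5 − 3.5)/3 = 1.
h(3.5) ≈ 2.6458, h(4.5) ≈ 3.0000, h(5.5) ≈ 3.3166, h(6.5) ≈ 3.6056.
T_3 = (Δt/2)·[h(t_0) + 2h(t_1) + 2h(t_2) + h(t_3)].
Sum ≈ 9.4423.

9.4423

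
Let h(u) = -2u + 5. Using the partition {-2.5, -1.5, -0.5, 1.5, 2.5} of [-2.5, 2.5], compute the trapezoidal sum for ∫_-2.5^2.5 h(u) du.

25

Subinterval widths: 1, 1, 2, 1.
h(-2.5) = 10, h(-1.5) = 8, h(-0.5) = 6, h(1.5) = 2, h(2.5) = 0.
On each subinterval the trapezoid contributes (Δu_i/2)·[h(u_{i-1}) + h(u_i)].
Sum = 25.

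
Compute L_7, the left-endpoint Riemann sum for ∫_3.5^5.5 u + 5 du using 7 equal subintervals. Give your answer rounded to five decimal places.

18.71429

Δu = (5.5 − 3.5)/7 = 2/7.
Left endpoints: 3.5, 53/14, 57/14, 61/14, 65/14, 69/14, 73/14.
f(3.5) = 8.5, f(53/14) = 123/14, f(57/14) = 127/14, f(61/14) = 131/14, f(65/14) = 135/14, f(69/14) = 139/14, f(73/14) = 143/14.
Sum = Δu · [f(3.5) + f(53/14) + f(57/14) + ...].
Sum ≈ 18.71429.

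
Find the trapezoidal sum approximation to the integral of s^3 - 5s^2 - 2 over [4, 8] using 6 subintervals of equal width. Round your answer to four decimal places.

Δs = (8 − 4)/6 = 2/3.
f(4) = -18, f(14/3) = -250/27, f(16/3) = 202/27, f(6) = 34, f(20/3) = 1946/27, f(22/3) = 3334/27, f(8) = 190.
T_6 = (Δs/2)·[f(s_0) + 2f(s_1) + ... + 2f(s_{5}) + f(s_6)].
Sum ≈ 209.1852.

209.1852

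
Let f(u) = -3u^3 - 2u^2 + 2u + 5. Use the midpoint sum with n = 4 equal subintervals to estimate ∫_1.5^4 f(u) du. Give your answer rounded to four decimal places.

-200.1929

Δu = (4 − 1.5)/4 = 0.625.
Midpoints: 1.8125, 2.4375, 3.0625, 3.6875.
f(1.8125) = -64751/4096, f(2.4375) = -186181/4096, f(3.0625) = -384211/4096, f(3.6875) = -676841/4096.
Sum = Δu · [f(1.8125) + f(2.4375) + f(3.0625) + f(3.6875)].
Sum ≈ -200.1929.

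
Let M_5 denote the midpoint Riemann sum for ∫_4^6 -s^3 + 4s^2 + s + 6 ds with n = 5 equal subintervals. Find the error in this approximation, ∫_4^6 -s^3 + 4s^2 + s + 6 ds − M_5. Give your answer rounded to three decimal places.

-0.293

Exact integral: ∫_4^6 f(s) ds ≈ -35.33333.
M_5 = -35.04.
Error ≈ -35.33333 − (-35.04) ≈ -0.293.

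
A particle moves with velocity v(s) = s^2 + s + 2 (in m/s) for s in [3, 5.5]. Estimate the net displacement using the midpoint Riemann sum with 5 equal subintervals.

Δs = (5.5 − 3)/5 = 0.5.
Midpoints: 3.25, 3.75, 4.25, 4.75, 5.25.
v(3.25) = 15.8125, v(3.75) = 19.8125, v(4.25) = 24.3125, v(4.75) = 29.3125, v(5.25) = 34.8125.
Sum = Δs · [v(3.25) + v(3.75) + v(4.25) + v(4.75) + v(5.25)].
Sum = 62.03125.

62.03125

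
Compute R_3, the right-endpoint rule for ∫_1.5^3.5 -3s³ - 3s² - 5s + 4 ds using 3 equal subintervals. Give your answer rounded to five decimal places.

-221.86111

Δs = (3.5 − 1.5)/3 = 2/3.
Right endpoints: 13/6, 17/6, 3.5.
f(13/6) = -3703/72, f(17/6) = -7379/72, f(3.5) = -178.875.
Sum = Δs · [f(13/6) + f(17/6) + f(3.5)].
Sum ≈ -221.86111.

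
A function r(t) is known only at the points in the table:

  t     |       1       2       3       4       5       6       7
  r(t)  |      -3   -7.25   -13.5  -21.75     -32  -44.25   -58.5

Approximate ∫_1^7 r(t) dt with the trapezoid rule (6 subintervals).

Δt = 1.
T_6 = (1/2)·[(-3) + 2·(-7.25) + 2·(-13.5) + 2·(-21.75) + 2·(-32) + 2·(-44.25) + (-58.5)] = -149.5.

-149.5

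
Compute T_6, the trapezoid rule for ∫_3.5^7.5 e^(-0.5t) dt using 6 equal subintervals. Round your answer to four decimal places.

Δt = (7.5 − 3.5)/6 = 2/3.
f(3.5) ≈ 0.1738, f(25/6) ≈ 0.1245, f(29/6) ≈ 0.0892, f(5.5) ≈ 0.0639, f(37/6) ≈ 0.0458, f(41/6) ≈ 0.0328, f(7.5) ≈ 0.0235.
T_6 = (Δt/2)·[f(t_0) + 2f(t_1) + ... + 2f(t_{5}) + f(t_6)].
Sum ≈ 0.3033.

0.3033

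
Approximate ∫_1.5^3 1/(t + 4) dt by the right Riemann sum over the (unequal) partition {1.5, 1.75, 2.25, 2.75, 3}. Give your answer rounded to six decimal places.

Subinterval widths: 0.25, 0.5, 0.5, 0.25.
Right endpoints: 1.75, 2.25, 2.75, 3.
f(1.75) = 4/23, f(2.25) = 0.16, f(2.75) = 4/27, f(3) = 1/7.
Sum = Σ Δt_i · f(t_i).
Sum ≈ 0.233267.

0.233267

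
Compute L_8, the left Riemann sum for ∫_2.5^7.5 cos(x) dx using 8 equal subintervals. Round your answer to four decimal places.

-0.0303

Δx = (7.5 − 2.5)/8 = 0.625.
Left endpoints: 2.5, 3.125, 3.75, 4.375, 5, 5.625, 6.25, 6.875.
f(2.5) ≈ -0.8011, f(3.125) ≈ -0.9999, f(3.75) ≈ -0.8206, f(4.375) ≈ -0.3310, f(5) ≈ 0.2837, f(5.625) ≈ 0.7911, f(6.25) ≈ 0.9994, f(6.875) ≈ 0.8299.
Sum = Δx · [f(2.5) + f(3.125) + f(3.75) + ...].
Sum ≈ -0.0303.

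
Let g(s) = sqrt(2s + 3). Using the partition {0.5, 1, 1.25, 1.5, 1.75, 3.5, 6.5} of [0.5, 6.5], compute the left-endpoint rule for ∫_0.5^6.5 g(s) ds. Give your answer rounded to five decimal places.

16.70617

Subinterval widths: 0.5, 0.25, 0.25, 0.25, 1.75, 3.
Left endpoints: 0.5, 1, 1.25, 1.5, 1.75, 3.5.
g(0.5) ≈ 2.00000, g(1) ≈ 2.23607, g(1.25) ≈ 2.34521, g(1.5) ≈ 2.44949, g(1.75) ≈ 2.54951, g(3.5) ≈ 3.16228.
Sum = Σ Δs_i · g(s_i).
Sum ≈ 16.70617.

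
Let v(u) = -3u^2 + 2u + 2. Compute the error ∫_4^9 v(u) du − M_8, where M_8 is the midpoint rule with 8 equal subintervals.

-0.48828125

Exact integral: ∫_4^9 v(u) du = -590.
M_8 = -589.51171875.
Error = -590 − (-589.51171875) = -0.48828125.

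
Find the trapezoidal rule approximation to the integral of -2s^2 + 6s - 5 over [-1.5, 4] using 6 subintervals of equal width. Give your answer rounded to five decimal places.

Δs = (4 − (-1.5))/6 = 11/12.
f(-1.5) = -18.5, f(-7/12) = -661/72, f(1/3) = -29/9, f(1.25) = -0.625, f(13/6) = -25/18, f(37/12) = -397/72, f(4) = -13.
T_6 = (Δs/2)·[f(s_0) + 2f(s_1) + ... + 2f(s_{5}) + f(s_6)].
Sum ≈ -32.70718.

-32.70718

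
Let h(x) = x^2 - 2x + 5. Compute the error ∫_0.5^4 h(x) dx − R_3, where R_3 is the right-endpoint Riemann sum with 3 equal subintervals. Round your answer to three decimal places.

Exact integral: ∫_0.5^4 h(x) dx ≈ 23.04167.
R_3 ≈ 28.93981.
Error ≈ 23.04167 − 28.93981 ≈ -5.898.

-5.898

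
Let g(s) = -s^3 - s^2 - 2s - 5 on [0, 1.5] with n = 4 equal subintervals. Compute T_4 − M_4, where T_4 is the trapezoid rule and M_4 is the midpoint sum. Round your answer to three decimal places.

T_4 ≈ -12.25488.
M_4 ≈ -12.08350.
T_4 − M_4 ≈ -0.171.

-0.171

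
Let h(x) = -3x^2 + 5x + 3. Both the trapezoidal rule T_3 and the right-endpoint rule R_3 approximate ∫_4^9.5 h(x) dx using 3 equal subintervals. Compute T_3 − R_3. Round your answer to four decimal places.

178.9792

T_3 ≈ -600.493056.
R_3 ≈ -779.472222.
T_3 − R_3 ≈ 178.9792.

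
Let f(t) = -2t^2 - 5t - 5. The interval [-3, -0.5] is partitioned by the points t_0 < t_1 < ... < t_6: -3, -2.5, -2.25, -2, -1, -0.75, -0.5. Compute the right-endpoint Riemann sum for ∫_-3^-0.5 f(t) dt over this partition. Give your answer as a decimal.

Subinterval widths: 0.5, 0.25, 0.25, 1, 0.25, 0.25.
Right endpoints: -2.5, -2.25, -2, -1, -0.75, -0.5.
f(-2.5) = -5, f(-2.25) = -3.875, f(-2) = -3, f(-1) = -2, f(-0.75) = -2.375, f(-0.5) = -3.
Sum = Σ Δt_i · f(t_i).
Sum = -7.5625.

-7.5625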